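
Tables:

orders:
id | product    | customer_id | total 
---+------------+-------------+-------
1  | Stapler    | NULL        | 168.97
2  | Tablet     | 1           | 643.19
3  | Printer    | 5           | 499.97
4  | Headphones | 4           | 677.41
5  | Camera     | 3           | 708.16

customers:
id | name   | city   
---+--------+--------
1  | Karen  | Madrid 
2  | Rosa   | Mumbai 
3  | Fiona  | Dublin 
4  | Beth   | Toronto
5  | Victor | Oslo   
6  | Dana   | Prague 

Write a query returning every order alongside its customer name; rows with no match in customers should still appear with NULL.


LEFT JOIN keeps every row from orders (the left table); where customer_id has no match in customers, the customer columns become NULL. Walk through each order:
  - order 1 (Stapler): customer_id=NULL, no match -> kept with NULL
  - order 2 (Tablet): customer_id=1 -> matches Karen
  - order 3 (Printer): customer_id=5 -> matches Victor
  - order 4 (Headphones): customer_id=4 -> matches Beth
  - order 5 (Camera): customer_id=3 -> matches Fiona
All 5 rows appear; 1 has NULL customer.

SQL:
SELECT a.product, b.name AS customer
FROM orders a
LEFT JOIN customers b ON a.customer_id = b.id

Result:
product    | customer
-----------+---------
Stapler    | NULL    
Tablet     | Karen   
Printer    | Victor  
Headphones | Beth    
Camera     | Fiona   


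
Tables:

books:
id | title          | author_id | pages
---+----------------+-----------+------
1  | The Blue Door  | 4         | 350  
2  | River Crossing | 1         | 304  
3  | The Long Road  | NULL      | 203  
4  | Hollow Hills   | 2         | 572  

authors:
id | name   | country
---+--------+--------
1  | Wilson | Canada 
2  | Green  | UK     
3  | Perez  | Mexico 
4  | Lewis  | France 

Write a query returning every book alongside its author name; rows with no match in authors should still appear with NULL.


LEFT JOIN keeps every row from books (the left table); where author_id has no match in authors, the author columns become NULL. Walk through each book:
  - book 1 (The Blue Door): author_id=4 -> matches Lewis
  - book 2 (River Crossing): author_id=1 -> matches Wilson
  - book 3 (The Long Road): author_id=NULL, no match -> kept with NULL
  - book 4 (Hollow Hills): author_id=2 -> matches Green
All 4 rows appear; 1 has NULL author.

SQL:
SELECT a.title, b.name AS author
FROM books a
LEFT JOIN authors b ON a.author_id = b.id

Result:
title          | author
---------------+-------
The Blue Door  | Lewis 
River Crossing | Wilson
The Long Road  | NULL  
Hollow Hills   | Green 


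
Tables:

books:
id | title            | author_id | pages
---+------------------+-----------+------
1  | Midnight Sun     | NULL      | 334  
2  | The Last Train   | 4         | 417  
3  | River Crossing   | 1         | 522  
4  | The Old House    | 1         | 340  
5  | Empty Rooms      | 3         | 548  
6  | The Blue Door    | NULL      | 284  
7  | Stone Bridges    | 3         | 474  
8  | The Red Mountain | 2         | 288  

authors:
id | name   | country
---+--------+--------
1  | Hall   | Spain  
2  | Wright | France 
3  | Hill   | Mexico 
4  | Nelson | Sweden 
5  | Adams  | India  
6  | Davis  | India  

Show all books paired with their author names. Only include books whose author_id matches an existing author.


INNER JOIN keeps only books rows whose author_id matches an id in authors. Walk through each book:
  - book 1 (Midnight Sun): author_id=NULL, no match -> dropped
  - book 2 (The Last Train): author_id=4 -> matches Nelson
  - book 3 (River Crossing): author_id=1 -> matches Hall
  - book 4 (The Old House): author_id=1 -> matches Hall
  - book 5 (Empty Rooms): author_id=3 -> matches Hill
  - book 6 (The Blue Door): author_id=NULL, no match -> dropped
  - book 7 (Stone Bridges): author_id=3 -> matches Hill
  - book 8 (The Red Mountain): author_id=2 -> matches Wright
So 2 of 8 rows are dropped.

SQL:
SELECT a.title, b.name AS author
FROM books a
INNER JOIN authors b ON a.author_id = b.id

Result:
title            | author
-----------------+-------
The Last Train   | Nelson
River Crossing   | Hall  
The Old House    | Hall  
Empty Rooms      | Hill  
Stone Bridges    | Hill  
The Red Mountain | Wright


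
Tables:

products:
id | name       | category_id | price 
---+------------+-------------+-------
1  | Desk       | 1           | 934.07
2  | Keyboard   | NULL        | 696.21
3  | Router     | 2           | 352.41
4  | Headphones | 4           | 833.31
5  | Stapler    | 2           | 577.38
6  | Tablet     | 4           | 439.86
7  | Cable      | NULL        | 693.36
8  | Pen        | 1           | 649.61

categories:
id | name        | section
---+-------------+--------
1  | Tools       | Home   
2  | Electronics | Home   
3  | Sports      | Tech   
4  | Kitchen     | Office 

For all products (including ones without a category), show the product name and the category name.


LEFT JOIN keeps every row from products (the left table); where category_id has no match in categories, the category columns become NULL. Walk through each product:
  - product 1 (Desk): category_id=1 -> matches Tools
  - product 2 (Keyboard): category_id=NULL, no match -> kept with NULL
  - product 3 (Router): category_id=2 -> matches Electronics
  - product 4 (Headphones): category_id=4 -> matches Kitchen
  - product 5 (Stapler): category_id=2 -> matches Electronics
  - product 6 (Tablet): category_id=4 -> matches Kitchen
  - product 7 (Cable): category_id=NULL, no match -> kept with NULL
  - product 8 (Pen): category_id=1 -> matches Tools
All 8 rows appear; 2 have NULL category.

SQL:
SELECT a.name, b.name AS category
FROM products a
LEFT JOIN categories b ON a.category_id = b.id

Result:
name       | category   
-----------+------------
Desk       | Tools      
Keyboard   | NULL       
Router     | Electronics
Headphones | Kitchen    
Stapler    | Electronics
Tablet     | Kitchen    
Cable      | NULL       
Pen        | Tools      


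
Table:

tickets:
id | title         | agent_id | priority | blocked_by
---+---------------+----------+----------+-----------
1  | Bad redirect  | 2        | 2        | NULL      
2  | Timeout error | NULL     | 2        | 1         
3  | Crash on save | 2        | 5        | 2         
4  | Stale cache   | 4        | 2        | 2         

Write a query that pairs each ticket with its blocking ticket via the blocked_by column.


This is a self-join: tickets is joined to a second copy of itself, matching each row's blocked_by to another row's id. Use LEFT JOIN so rows with blocked_by=NULL are kept.
  - ticket 1 (Bad redirect): blocked_by=NULL -> NULL
  - ticket 2 (Timeout error): blocked_by=1 -> Bad redirect
  - ticket 3 (Crash on save): blocked_by=2 -> Timeout error
  - ticket 4 (Stale cache): blocked_by=2 -> Timeout error

SQL:
SELECT a.title AS item, b.title AS blocked_by
FROM tickets a
LEFT JOIN tickets b ON a.blocked_by = b.id

Result:
item          | blocked_by   
--------------+--------------
Bad redirect  | NULL         
Timeout error | Bad redirect 
Crash on save | Timeout error
Stale cache   | Timeout error


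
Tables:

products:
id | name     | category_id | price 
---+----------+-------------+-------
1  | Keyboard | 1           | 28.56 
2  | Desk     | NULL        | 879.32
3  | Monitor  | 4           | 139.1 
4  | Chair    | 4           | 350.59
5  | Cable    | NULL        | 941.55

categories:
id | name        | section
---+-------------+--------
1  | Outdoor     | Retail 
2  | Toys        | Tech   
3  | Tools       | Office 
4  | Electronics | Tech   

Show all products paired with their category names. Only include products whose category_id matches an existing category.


INNER JOIN keeps only products rows whose category_id matches an id in categories. Walk through each product:
  - product 1 (Keyboard): category_id=1 -> matches Outdoor
  - product 2 (Desk): category_id=NULL, no match -> dropped
  - product 3 (Monitor): category_id=4 -> matches Electronics
  - product 4 (Chair): category_id=4 -> matches Electronics
  - product 5 (Cable): category_id=NULL, no match -> dropped
So 2 of 5 rows are dropped.

SQL:
SELECT a.name, b.name AS category
FROM products a
INNER JOIN categories b ON a.category_id = b.id

Result:
name     | category   
---------+------------
Keyboard | Outdoor    
Monitor  | Electronics
Chair    | Electronics


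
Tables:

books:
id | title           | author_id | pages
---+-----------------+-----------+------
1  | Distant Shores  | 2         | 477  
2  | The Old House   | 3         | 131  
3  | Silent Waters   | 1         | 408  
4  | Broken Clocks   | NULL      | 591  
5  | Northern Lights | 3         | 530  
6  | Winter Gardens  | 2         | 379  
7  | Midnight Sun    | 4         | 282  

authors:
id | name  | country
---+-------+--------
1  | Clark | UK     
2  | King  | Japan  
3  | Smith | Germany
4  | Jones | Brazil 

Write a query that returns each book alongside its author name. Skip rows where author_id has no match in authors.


INNER JOIN keeps only books rows whose author_id matches an id in authors. Walk through each book:
  - book 1 (Distant Shores): author_id=2 -> matches King
  - book 2 (The Old House): author_id=3 -> matches Smith
  - book 3 (Silent Waters): author_id=1 -> matches Clark
  - book 4 (Broken Clocks): author_id=NULL, no match -> dropped
  - book 5 (Northern Lights): author_id=3 -> matches Smith
  - book 6 (Winter Gardens): author_id=2 -> matches King
  - book 7 (Midnight Sun): author_id=4 -> matches Jones
So 1 of 7 rows is dropped.

SQL:
SELECT a.title, b.name AS author
FROM books a
INNER JOIN authors b ON a.author_id = b.id

Result:
title           | author
----------------+-------
Distant Shores  | King  
The Old House   | Smith 
Silent Waters   | Clark 
Northern Lights | Smith 
Winter Gardens  | King  
Midnight Sun    | Jones 


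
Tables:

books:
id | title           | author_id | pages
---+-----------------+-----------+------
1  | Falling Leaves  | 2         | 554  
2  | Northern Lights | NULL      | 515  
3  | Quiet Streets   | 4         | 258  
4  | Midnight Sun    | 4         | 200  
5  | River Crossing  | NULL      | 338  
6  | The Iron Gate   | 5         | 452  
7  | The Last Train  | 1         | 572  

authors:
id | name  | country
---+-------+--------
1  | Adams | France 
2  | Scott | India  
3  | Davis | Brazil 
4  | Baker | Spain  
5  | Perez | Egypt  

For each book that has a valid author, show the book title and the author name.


INNER JOIN keeps only books rows whose author_id matches an id in authors. Walk through each book:
  - book 1 (Falling Leaves): author_id=2 -> matches Scott
  - book 2 (Northern Lights): author_id=NULL, no match -> dropped
  - book 3 (Quiet Streets): author_id=4 -> matches Baker
  - book 4 (Midnight Sun): author_id=4 -> matches Baker
  - book 5 (River Crossing): author_id=NULL, no match -> dropped
  - book 6 (The Iron Gate): author_id=5 -> matches Perez
  - book 7 (The Last Train): author_id=1 -> matches Adams
So 2 of 7 rows are dropped.

SQL:
SELECT a.title, b.name AS author
FROM books a
INNER JOIN authors b ON a.author_id = b.id

Result:
title          | author
---------------+-------
Falling Leaves | Scott 
Quiet Streets  | Baker 
Midnight Sun   | Baker 
The Iron Gate  | Perez 
The Last Train | Adams 


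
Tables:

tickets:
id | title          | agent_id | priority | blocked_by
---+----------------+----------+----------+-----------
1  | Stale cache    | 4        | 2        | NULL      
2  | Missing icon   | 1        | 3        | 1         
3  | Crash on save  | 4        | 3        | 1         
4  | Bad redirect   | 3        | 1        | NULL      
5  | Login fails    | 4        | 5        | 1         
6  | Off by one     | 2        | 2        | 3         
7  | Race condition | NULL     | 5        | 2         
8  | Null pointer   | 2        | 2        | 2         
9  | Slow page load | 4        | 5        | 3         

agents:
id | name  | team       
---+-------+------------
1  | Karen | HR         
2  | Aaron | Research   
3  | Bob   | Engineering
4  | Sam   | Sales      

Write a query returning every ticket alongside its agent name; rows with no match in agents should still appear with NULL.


LEFT JOIN keeps every row from tickets (the left table); where agent_id has no match in agents, the agent columns become NULL. Walk through each ticket:
  - ticket 1 (Stale cache): agent_id=4 -> matches Sam
  - ticket 2 (Missing icon): agent_id=1 -> matches Karen
  - ticket 3 (Crash on save): agent_id=4 -> matches Sam
  - ticket 4 (Bad redirect): agent_id=3 -> matches Bob
  - ticket 5 (Login fails): agent_id=4 -> matches Sam
  - ticket 6 (Off by one): agent_id=2 -> matches Aaron
  - ticket 7 (Race condition): agent_id=NULL, no match -> kept with NULL
  - ticket 8 (Null pointer): agent_id=2 -> matches Aaron
  - ticket 9 (Slow page load): agent_id=4 -> matches Sam
All 9 rows appear; 1 has NULL agent.

SQL:
SELECT a.title, b.name AS agent
FROM tickets a
LEFT JOIN agents b ON a.agent_id = b.id

Result:
title          | agent
---------------+------
Stale cache    | Sam  
Missing icon   | Karen
Crash on save  | Sam  
Bad redirect   | Bob  
Login fails    | Sam  
Off by one     | Aaron
Race condition | NULL 
Null pointer   | Aaron
Slow page load | Sam  


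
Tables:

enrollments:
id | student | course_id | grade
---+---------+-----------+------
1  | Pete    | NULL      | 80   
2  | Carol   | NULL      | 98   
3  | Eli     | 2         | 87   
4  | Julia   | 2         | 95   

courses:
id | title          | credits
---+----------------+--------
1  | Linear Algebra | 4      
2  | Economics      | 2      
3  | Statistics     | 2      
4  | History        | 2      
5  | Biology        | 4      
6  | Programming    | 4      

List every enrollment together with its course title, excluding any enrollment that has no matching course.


INNER JOIN keeps only enrollments rows whose course_id matches an id in courses. Walk through each enrollment:
  - enrollment 1 (Pete): course_id=NULL, no match -> dropped
  - enrollment 2 (Carol): course_id=NULL, no match -> dropped
  - enrollment 3 (Eli): course_id=2 -> matches Economics
  - enrollment 4 (Julia): course_id=2 -> matches Economics
So 2 of 4 rows are dropped.

SQL:
SELECT a.student, b.title AS course
FROM enrollments a
INNER JOIN courses b ON a.course_id = b.id

Result:
student | course   
--------+----------
Eli     | Economics
Julia   | Economics


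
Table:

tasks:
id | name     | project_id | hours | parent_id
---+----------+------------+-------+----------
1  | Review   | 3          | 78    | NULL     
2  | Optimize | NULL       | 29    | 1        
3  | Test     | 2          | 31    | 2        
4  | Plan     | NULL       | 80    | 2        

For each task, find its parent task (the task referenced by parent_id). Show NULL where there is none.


This is a self-join: tasks is joined to a second copy of itself, matching each row's parent_id to another row's id. Use LEFT JOIN so rows with parent_id=NULL are kept.
  - task 1 (Review): parent_id=NULL -> NULL
  - task 2 (Optimize): parent_id=1 -> Review
  - task 3 (Test): parent_id=2 -> Optimize
  - task 4 (Plan): parent_id=2 -> Optimize

SQL:
SELECT a.name AS item, b.name AS parent
FROM tasks a
LEFT JOIN tasks b ON a.parent_id = b.id

Result:
item     | parent  
---------+---------
Review   | NULL    
Optimize | Review  
Test     | Optimize
Plan     | Optimize


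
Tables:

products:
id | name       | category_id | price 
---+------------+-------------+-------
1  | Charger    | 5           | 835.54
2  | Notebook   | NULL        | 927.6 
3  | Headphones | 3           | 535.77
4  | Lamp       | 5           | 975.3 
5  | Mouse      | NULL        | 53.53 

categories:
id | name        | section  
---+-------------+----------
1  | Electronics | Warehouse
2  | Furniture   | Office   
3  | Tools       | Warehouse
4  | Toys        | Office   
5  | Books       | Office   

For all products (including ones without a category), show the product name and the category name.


LEFT JOIN keeps every row from products (the left table); where category_id has no match in categories, the category columns become NULL. Walk through each product:
  - product 1 (Charger): category_id=5 -> matches Books
  - product 2 (Notebook): category_id=NULL, no match -> kept with NULL
  - product 3 (Headphones): category_id=3 -> matches Tools
  - product 4 (Lamp): category_id=5 -> matches Books
  - product 5 (Mouse): category_id=NULL, no match -> kept with NULL
All 5 rows appear; 2 have NULL category.

SQL:
SELECT a.name, b.name AS category
FROM products a
LEFT JOIN categories b ON a.category_id = b.id

Result:
name       | category
-----------+---------
Charger    | Books   
Notebook   | NULL    
Headphones | Tools   
Lamp       | Books   
Mouse      | NULL    


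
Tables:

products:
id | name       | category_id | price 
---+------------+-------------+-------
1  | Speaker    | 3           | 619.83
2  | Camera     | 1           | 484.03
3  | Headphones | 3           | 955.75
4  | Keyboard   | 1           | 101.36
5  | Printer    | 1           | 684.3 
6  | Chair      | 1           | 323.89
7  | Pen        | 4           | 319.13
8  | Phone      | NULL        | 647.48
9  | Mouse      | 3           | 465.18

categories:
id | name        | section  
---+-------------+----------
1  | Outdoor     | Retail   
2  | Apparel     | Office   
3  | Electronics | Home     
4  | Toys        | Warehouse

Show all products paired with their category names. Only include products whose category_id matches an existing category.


INNER JOIN keeps only products rows whose category_id matches an id in categories. Walk through each product:
  - product 1 (Speaker): category_id=3 -> matches Electronics
  - product 2 (Camera): category_id=1 -> matches Outdoor
  - product 3 (Headphones): category_id=3 -> matches Electronics
  - product 4 (Keyboard): category_id=1 -> matches Outdoor
  - product 5 (Printer): category_id=1 -> matches Outdoor
  - product 6 (Chair): category_id=1 -> matches Outdoor
  - product 7 (Pen): category_id=4 -> matches Toys
  - product 8 (Phone): category_id=NULL, no match -> dropped
  - product 9 (Mouse): category_id=3 -> matches Electronics
So 1 of 9 rows is dropped.

SQL:
SELECT a.name, b.name AS category
FROM products a
INNER JOIN categories b ON a.category_id = b.id

Result:
name       | category   
-----------+------------
Speaker    | Electronics
Camera     | Outdoor    
Headphones | Electronics
Keyboard   | Outdoor    
Printer    | Outdoor    
Chair      | Outdoor    
Pen        | Toys       
Mouse      | Electronics


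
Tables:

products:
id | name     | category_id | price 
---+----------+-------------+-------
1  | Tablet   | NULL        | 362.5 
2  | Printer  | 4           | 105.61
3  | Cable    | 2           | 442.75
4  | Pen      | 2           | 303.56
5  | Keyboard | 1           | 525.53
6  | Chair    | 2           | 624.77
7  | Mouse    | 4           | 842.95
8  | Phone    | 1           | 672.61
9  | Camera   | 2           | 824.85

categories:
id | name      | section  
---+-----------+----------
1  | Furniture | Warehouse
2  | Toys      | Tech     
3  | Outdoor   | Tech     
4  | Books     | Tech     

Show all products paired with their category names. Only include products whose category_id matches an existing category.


INNER JOIN keeps only products rows whose category_id matches an id in categories. Walk through each product:
  - product 1 (Tablet): category_id=NULL, no match -> dropped
  - product 2 (Printer): category_id=4 -> matches Books
  - product 3 (Cable): category_id=2 -> matches Toys
  - product 4 (Pen): category_id=2 -> matches Toys
  - product 5 (Keyboard): category_id=1 -> matches Furniture
  - product 6 (Chair): category_id=2 -> matches Toys
  - product 7 (Mouse): category_id=4 -> matches Books
  - product 8 (Phone): category_id=1 -> matches Furniture
  - product 9 (Camera): category_id=2 -> matches Toys
So 1 of 9 rows is dropped.

SQL:
SELECT a.name, b.name AS category
FROM products a
INNER JOIN categories b ON a.category_id = b.id

Result:
name     | category 
---------+----------
Printer  | Books    
Cable    | Toys     
Pen      | Toys     
Keyboard | Furniture
Chair    | Toys     
Mouse    | Books    
Phone    | Furniture
Camera   | Toys     


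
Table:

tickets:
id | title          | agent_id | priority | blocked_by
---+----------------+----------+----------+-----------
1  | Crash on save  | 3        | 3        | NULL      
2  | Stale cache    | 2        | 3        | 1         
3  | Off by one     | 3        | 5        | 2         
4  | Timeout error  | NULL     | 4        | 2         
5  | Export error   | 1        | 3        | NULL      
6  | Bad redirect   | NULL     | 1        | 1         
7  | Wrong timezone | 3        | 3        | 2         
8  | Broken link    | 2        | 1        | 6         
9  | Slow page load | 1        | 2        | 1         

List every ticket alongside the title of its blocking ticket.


This is a self-join: tickets is joined to a second copy of itself, matching each row's blocked_by to another row's id. Use LEFT JOIN so rows with blocked_by=NULL are kept.
  - ticket 1 (Crash on save): blocked_by=NULL -> NULL
  - ticket 2 (Stale cache): blocked_by=1 -> Crash on save
  - ticket 3 (Off by one): blocked_by=2 -> Stale cache
  - ticket 4 (Timeout error): blocked_by=2 -> Stale cache
  - ticket 5 (Export error): blocked_by=NULL -> NULL
  - ticket 6 (Bad redirect): blocked_by=1 -> Crash on save
  - ticket 7 (Wrong timezone): blocked_by=2 -> Stale cache
  - ticket 8 (Broken link): blocked_by=6 -> Bad redirect
  - ticket 9 (Slow page load): blocked_by=1 -> Crash on save

SQL:
SELECT a.title AS item, b.title AS blocked_by
FROM tickets a
LEFT JOIN tickets b ON a.blocked_by = b.id

Result:
item           | blocked_by   
---------------+--------------
Crash on save  | NULL         
Stale cache    | Crash on save
Off by one     | Stale cache  
Timeout error  | Stale cache  
Export error   | NULL         
Bad redirect   | Crash on save
Wrong timezone | Stale cache  
Broken link    | Bad redirect 
Slow page load | Crash on save


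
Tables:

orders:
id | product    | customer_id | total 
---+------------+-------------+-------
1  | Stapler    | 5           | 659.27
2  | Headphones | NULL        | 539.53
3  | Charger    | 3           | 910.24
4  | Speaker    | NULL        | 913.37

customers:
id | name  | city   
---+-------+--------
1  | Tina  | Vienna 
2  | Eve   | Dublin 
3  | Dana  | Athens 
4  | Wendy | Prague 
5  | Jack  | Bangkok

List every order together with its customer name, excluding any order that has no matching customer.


INNER JOIN keeps only orders rows whose customer_id matches an id in customers. Walk through each order:
  - order 1 (Stapler): customer_id=5 -> matches Jack
  - order 2 (Headphones): customer_id=NULL, no match -> dropped
  - order 3 (Charger): customer_id=3 -> matches Dana
  - order 4 (Speaker): customer_id=NULL, no match -> dropped
So 2 of 4 rows are dropped.

SQL:
SELECT a.product, b.name AS customer
FROM orders a
INNER JOIN customers b ON a.customer_id = b.id

Result:
product | customer
--------+---------
Stapler | Jack    
Charger | Dana    


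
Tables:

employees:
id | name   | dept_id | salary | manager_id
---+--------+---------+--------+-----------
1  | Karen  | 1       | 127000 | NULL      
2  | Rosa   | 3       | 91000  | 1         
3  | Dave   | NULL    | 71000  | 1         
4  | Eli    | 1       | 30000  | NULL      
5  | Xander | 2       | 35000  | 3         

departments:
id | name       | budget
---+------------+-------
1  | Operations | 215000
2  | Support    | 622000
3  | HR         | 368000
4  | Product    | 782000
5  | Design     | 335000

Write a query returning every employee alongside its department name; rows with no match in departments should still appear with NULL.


LEFT JOIN keeps every row from employees (the left table); where dept_id has no match in departments, the department columns become NULL. Walk through each employee:
  - employee 1 (Karen): dept_id=1 -> matches Operations
  - employee 2 (Rosa): dept_id=3 -> matches HR
  - employee 3 (Dave): dept_id=NULL, no match -> kept with NULL
  - employee 4 (Eli): dept_id=1 -> matches Operations
  - employee 5 (Xander): dept_id=2 -> matches Support
All 5 rows appear; 1 has NULL department.

SQL:
SELECT a.name, b.name AS department
FROM employees a
LEFT JOIN departments b ON a.dept_id = b.id

Result:
name   | department
-------+-----------
Karen  | Operations
Rosa   | HR        
Dave   | NULL      
Eli    | Operations
Xander | Support   


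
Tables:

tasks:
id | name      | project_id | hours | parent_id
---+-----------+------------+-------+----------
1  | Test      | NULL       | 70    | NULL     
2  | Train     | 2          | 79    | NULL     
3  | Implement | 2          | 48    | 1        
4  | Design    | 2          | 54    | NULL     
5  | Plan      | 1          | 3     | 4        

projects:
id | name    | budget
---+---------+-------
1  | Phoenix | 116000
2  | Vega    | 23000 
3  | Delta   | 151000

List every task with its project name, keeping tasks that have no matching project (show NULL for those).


LEFT JOIN keeps every row from tasks (the left table); where project_id has no match in projects, the project columns become NULL. Walk through each task:
  - task 1 (Test): project_id=NULL, no match -> kept with NULL
  - task 2 (Train): project_id=2 -> matches Vega
  - task 3 (Implement): project_id=2 -> matches Vega
  - task 4 (Design): project_id=2 -> matches Vega
  - task 5 (Plan): project_id=1 -> matches Phoenix
All 5 rows appear; 1 has NULL project.

SQL:
SELECT a.name, b.name AS project
FROM tasks a
LEFT JOIN projects b ON a.project_id = b.id

Result:
name      | project
----------+--------
Test      | NULL   
Train     | Vega   
Implement | Vega   
Design    | Vega   
Plan      | Phoenix


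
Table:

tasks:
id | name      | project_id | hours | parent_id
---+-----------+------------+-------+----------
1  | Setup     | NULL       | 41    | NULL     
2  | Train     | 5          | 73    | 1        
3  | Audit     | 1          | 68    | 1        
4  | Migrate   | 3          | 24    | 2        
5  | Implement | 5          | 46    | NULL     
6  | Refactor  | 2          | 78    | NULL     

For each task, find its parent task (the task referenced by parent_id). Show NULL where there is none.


This is a self-join: tasks is joined to a second copy of itself, matching each row's parent_id to another row's id. Use LEFT JOIN so rows with parent_id=NULL are kept.
  - task 1 (Setup): parent_id=NULL -> NULL
  - task 2 (Train): parent_id=1 -> Setup
  - task 3 (Audit): parent_id=1 -> Setup
  - task 4 (Migrate): parent_id=2 -> Train
  - task 5 (Implement): parent_id=NULL -> NULL
  - task 6 (Refactor): parent_id=NULL -> NULL

SQL:
SELECT a.name AS item, b.name AS parent
FROM tasks a
LEFT JOIN tasks b ON a.parent_id = b.id

Result:
item      | parent
----------+-------
Setup     | NULL  
Train     | Setup 
Audit     | Setup 
Migrate   | Train 
Implement | NULL  
Refactor  | NULL  


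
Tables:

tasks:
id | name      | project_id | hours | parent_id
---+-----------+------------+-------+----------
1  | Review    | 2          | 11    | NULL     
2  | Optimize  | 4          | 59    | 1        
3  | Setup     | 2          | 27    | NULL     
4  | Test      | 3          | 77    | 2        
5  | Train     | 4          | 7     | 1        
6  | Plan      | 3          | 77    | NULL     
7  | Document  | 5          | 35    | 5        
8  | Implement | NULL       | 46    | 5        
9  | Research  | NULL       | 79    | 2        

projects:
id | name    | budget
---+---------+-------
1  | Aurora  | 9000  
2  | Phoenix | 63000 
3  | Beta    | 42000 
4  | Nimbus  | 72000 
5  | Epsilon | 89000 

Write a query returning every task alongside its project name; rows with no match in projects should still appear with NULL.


LEFT JOIN keeps every row from tasks (the left table); where project_id has no match in projects, the project columns become NULL. Walk through each task:
  - task 1 (Review): project_id=2 -> matches Phoenix
  - task 2 (Optimize): project_id=4 -> matches Nimbus
  - task 3 (Setup): project_id=2 -> matches Phoenix
  - task 4 (Test): project_id=3 -> matches Beta
  - task 5 (Train): project_id=4 -> matches Nimbus
  - task 6 (Plan): project_id=3 -> matches Beta
  - task 7 (Document): project_id=5 -> matches Epsilon
  - task 8 (Implement): project_id=NULL, no match -> kept with NULL
  - task 9 (Research): project_id=NULL, no match -> kept with NULL
All 9 rows appear; 2 have NULL project.

SQL:
SELECT a.name, b.name AS project
FROM tasks a
LEFT JOIN projects b ON a.project_id = b.id

Result:
name      | project
----------+--------
Review    | Phoenix
Optimize  | Nimbus 
Setup     | Phoenix
Test      | Beta   
Train     | Nimbus 
Plan      | Beta   
Document  | Epsilon
Implement | NULL   
Research  | NULL   


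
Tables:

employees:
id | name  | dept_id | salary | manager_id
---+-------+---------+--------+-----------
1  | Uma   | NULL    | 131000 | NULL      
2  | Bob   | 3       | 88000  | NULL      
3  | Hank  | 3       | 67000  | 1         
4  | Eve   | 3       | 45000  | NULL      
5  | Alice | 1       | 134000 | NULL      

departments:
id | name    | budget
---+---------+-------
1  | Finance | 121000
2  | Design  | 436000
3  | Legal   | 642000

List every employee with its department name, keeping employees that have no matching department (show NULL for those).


LEFT JOIN keeps every row from employees (the left table); where dept_id has no match in departments, the department columns become NULL. Walk through each employee:
  - employee 1 (Uma): dept_id=NULL, no match -> kept with NULL
  - employee 2 (Bob): dept_id=3 -> matches Legal
  - employee 3 (Hank): dept_id=3 -> matches Legal
  - employee 4 (Eve): dept_id=3 -> matches Legal
  - employee 5 (Alice): dept_id=1 -> matches Finance
All 5 rows appear; 1 has NULL department.

SQL:
SELECT a.name, b.name AS department
FROM employees a
LEFT JOIN departments b ON a.dept_id = b.id

Result:
name  | department
------+-----------
Uma   | NULL      
Bob   | Legal     
Hank  | Legal     
Eve   | Legal     
Alice | Finance   


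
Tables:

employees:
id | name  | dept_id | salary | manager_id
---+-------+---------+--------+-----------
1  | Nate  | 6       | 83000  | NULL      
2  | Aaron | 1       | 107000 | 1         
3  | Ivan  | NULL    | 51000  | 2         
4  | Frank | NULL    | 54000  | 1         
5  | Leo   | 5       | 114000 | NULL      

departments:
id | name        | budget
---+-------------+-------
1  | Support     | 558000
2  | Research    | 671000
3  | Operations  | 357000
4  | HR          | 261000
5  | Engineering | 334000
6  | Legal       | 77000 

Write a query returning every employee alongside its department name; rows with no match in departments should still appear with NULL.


LEFT JOIN keeps every row from employees (the left table); where dept_id has no match in departments, the department columns become NULL. Walk through each employee:
  - employee 1 (Nate): dept_id=6 -> matches Legal
  - employee 2 (Aaron): dept_id=1 -> matches Support
  - employee 3 (Ivan): dept_id=NULL, no match -> kept with NULL
  - employee 4 (Frank): dept_id=NULL, no match -> kept with NULL
  - employee 5 (Leo): dept_id=5 -> matches Engineering
All 5 rows appear; 2 have NULL department.

SQL:
SELECT a.name, b.name AS department
FROM employees a
LEFT JOIN departments b ON a.dept_id = b.id

Result:
name  | department 
------+------------
Nate  | Legal      
Aaron | Support    
Ivan  | NULL       
Frank | NULL       
Leo   | Engineering


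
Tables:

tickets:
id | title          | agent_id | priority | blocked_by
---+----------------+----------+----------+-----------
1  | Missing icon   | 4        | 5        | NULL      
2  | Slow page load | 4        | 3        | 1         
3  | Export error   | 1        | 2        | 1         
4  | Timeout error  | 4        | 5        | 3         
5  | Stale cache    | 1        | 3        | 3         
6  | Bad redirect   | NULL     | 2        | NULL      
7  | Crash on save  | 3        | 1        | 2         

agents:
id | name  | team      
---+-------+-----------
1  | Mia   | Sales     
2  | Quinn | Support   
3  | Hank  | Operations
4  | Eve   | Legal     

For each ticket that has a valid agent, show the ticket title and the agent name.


INNER JOIN keeps only tickets rows whose agent_id matches an id in agents. Walk through each ticket:
  - ticket 1 (Missing icon): agent_id=4 -> matches Eve
  - ticket 2 (Slow page load): agent_id=4 -> matches Eve
  - ticket 3 (Export error): agent_id=1 -> matches Mia
  - ticket 4 (Timeout error): agent_id=4 -> matches Eve
  - ticket 5 (Stale cache): agent_id=1 -> matches Mia
  - ticket 6 (Bad redirect): agent_id=NULL, no match -> dropped
  - ticket 7 (Crash on save): agent_id=3 -> matches Hank
So 1 of 7 rows is dropped.

SQL:
SELECT a.title, b.name AS agent
FROM tickets a
INNER JOIN agents b ON a.agent_id = b.id

Result:
title          | agent
---------------+------
Missing icon   | Eve  
Slow page load | Eve  
Export error   | Mia  
Timeout error  | Eve  
Stale cache    | Mia  
Crash on save  | Hank 


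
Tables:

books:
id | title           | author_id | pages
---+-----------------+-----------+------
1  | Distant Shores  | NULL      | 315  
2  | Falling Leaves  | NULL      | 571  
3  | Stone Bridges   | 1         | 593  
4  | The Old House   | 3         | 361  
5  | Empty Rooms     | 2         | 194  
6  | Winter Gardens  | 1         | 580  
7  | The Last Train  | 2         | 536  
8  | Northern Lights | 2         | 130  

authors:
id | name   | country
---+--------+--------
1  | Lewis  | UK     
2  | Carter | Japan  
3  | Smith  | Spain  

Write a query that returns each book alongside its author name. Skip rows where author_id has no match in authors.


INNER JOIN keeps only books rows whose author_id matches an id in authors. Walk through each book:
  - book 1 (Distant Shores): author_id=NULL, no match -> dropped
  - book 2 (Falling Leaves): author_id=NULL, no match -> dropped
  - book 3 (Stone Bridges): author_id=1 -> matches Lewis
  - book 4 (The Old House): author_id=3 -> matches Smith
  - book 5 (Empty Rooms): author_id=2 -> matches Carter
  - book 6 (Winter Gardens): author_id=1 -> matches Lewis
  - book 7 (The Last Train): author_id=2 -> matches Carter
  - book 8 (Northern Lights): author_id=2 -> matches Carter
So 2 of 8 rows are dropped.

SQL:
SELECT a.title, b.name AS author
FROM books a
INNER JOIN authors b ON a.author_id = b.id

Result:
title           | author
----------------+-------
Stone Bridges   | Lewis 
The Old House   | Smith 
Empty Rooms     | Carter
Winter Gardens  | Lewis 
The Last Train  | Carter
Northern Lights | Carter


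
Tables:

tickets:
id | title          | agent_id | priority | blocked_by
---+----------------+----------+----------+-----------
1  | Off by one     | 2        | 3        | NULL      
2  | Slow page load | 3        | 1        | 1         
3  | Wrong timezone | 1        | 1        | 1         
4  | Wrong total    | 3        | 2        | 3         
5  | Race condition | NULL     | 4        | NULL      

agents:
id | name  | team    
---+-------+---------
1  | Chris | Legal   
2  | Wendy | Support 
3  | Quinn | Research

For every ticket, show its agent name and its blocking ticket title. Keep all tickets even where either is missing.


Two LEFT JOINs from the same base table tickets: one to agents via agent_id, one to tickets itself via blocked_by. Both are LEFT so every ticket is preserved.
Match against agents:
  - ticket 1 (Off by one): agent_id=2 -> matches Wendy
  - ticket 2 (Slow page load): agent_id=3 -> matches Quinn
  - ticket 3 (Wrong timezone): agent_id=1 -> matches Chris
  - ticket 4 (Wrong total): agent_id=3 -> matches Quinn
  - ticket 5 (Race condition): agent_id=NULL, no match -> kept with NULL
Match against tickets (self):
  - ticket 1 (Off by one): blocked_by=NULL -> NULL
  - ticket 2 (Slow page load): blocked_by=1 -> Off by one
  - ticket 3 (Wrong timezone): blocked_by=1 -> Off by one
  - ticket 4 (Wrong total): blocked_by=3 -> Wrong timezone
  - ticket 5 (Race condition): blocked_by=NULL -> NULL

SQL:
SELECT a.title, b.name AS agent, c.title AS blocked_by
FROM tickets a
LEFT JOIN agents b ON a.agent_id = b.id
LEFT JOIN tickets c ON a.blocked_by = c.id

Result:
title          | agent | blocked_by    
---------------+-------+---------------
Off by one     | Wendy | NULL          
Slow page load | Quinn | Off by one    
Wrong timezone | Chris | Off by one    
Wrong total    | Quinn | Wrong timezone
Race condition | NULL  | NULL          


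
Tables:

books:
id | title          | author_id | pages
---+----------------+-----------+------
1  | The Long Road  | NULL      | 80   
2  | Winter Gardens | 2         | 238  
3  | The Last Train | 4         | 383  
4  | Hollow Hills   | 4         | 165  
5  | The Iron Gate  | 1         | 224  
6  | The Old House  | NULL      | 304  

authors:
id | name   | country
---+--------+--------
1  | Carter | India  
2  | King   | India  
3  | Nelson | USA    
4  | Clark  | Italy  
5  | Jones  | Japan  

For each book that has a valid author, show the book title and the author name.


INNER JOIN keeps only books rows whose author_id matches an id in authors. Walk through each book:
  - book 1 (The Long Road): author_id=NULL, no match -> dropped
  - book 2 (Winter Gardens): author_id=2 -> matches King
  - book 3 (The Last Train): author_id=4 -> matches Clark
  - book 4 (Hollow Hills): author_id=4 -> matches Clark
  - book 5 (The Iron Gate): author_id=1 -> matches Carter
  - book 6 (The Old House): author_id=NULL, no match -> dropped
So 2 of 6 rows are dropped.

SQL:
SELECT a.title, b.name AS author
FROM books a
INNER JOIN authors b ON a.author_id = b.id

Result:
title          | author
---------------+-------
Winter Gardens | King  
The Last Train | Clark 
Hollow Hills   | Clark 
The Iron Gate  | Carter


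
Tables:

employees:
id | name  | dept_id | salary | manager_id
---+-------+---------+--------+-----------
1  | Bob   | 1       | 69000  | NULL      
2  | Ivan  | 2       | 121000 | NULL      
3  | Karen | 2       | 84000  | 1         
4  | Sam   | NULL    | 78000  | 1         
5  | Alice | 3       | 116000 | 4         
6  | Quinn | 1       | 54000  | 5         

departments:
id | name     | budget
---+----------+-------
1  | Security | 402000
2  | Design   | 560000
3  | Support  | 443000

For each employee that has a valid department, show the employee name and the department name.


INNER JOIN keeps only employees rows whose dept_id matches an id in departments. Walk through each employee:
  - employee 1 (Bob): dept_id=1 -> matches Security
  - employee 2 (Ivan): dept_id=2 -> matches Design
  - employee 3 (Karen): dept_id=2 -> matches Design
  - employee 4 (Sam): dept_id=NULL, no match -> dropped
  - employee 5 (Alice): dept_id=3 -> matches Support
  - employee 6 (Quinn): dept_id=1 -> matches Security
So 1 of 6 rows is dropped.

SQL:
SELECT a.name, b.name AS department
FROM employees a
INNER JOIN departments b ON a.dept_id = b.id

Result:
name  | department
------+-----------
Bob   | Security  
Ivan  | Design    
Karen | Design    
Alice | Support   
Quinn | Security  


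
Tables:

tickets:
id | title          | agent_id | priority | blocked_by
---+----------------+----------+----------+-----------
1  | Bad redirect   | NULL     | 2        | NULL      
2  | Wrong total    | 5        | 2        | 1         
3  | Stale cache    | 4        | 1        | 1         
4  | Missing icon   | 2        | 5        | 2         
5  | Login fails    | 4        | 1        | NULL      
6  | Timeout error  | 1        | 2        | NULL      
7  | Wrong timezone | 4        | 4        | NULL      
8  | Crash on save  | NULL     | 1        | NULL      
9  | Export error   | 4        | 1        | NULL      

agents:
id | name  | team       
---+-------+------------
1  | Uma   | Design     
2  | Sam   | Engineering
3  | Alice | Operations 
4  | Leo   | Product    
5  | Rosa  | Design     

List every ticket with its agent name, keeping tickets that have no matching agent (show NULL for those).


LEFT JOIN keeps every row from tickets (the left table); where agent_id has no match in agents, the agent columns become NULL. Walk through each ticket:
  - ticket 1 (Bad redirect): agent_id=NULL, no match -> kept with NULL
  - ticket 2 (Wrong total): agent_id=5 -> matches Rosa
  - ticket 3 (Stale cache): agent_id=4 -> matches Leo
  - ticket 4 (Missing icon): agent_id=2 -> matches Sam
  - ticket 5 (Login fails): agent_id=4 -> matches Leo
  - ticket 6 (Timeout error): agent_id=1 -> matches Uma
  - ticket 7 (Wrong timezone): agent_id=4 -> matches Leo
  - ticket 8 (Crash on save): agent_id=NULL, no match -> kept with NULL
  - ticket 9 (Export error): agent_id=4 -> matches Leo
All 9 rows appear; 2 have NULL agent.

SQL:
SELECT a.title, b.name AS agent
FROM tickets a
LEFT JOIN agents b ON a.agent_id = b.id

Result:
title          | agent
---------------+------
Bad redirect   | NULL 
Wrong total    | Rosa 
Stale cache    | Leo  
Missing icon   | Sam  
Login fails    | Leo  
Timeout error  | Uma  
Wrong timezone | Leo  
Crash on save  | NULL 
Export error   | Leo  
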